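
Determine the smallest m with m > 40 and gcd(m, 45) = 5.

50

Multiples of 5 above 40: 5·9, 5·10, … . Need the cofactor coprime to 45/5 = 9.
Checking s = 9, 10, … the first with gcd(s, 9) = 1 is s = 10, giving 50.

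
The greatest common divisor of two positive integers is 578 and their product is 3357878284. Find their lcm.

5809478

Since gcd(a,b)·lcm(a,b) = ab, lcm = 3357878284/578 = 5809478.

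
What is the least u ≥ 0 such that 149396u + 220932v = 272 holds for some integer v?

Euclid: 220932 = 1·149396 + 71536; 149396 = 2·71536 + 6324; 71536 = 11·6324 + 1972; 6324 = 3·1972 + 408; 1972 = 4·408 + 340; 408 = 1·340 + 68; 340 = 5·68 + 0 → gcd = 68; 272 = 68·4.
Back-substitution yields 149396·(559) + 220932·(-378) = 68, so one solution is u = 559·4 = 2236, v = -378·4 = -1512.
Solutions in u differ by 220932/68 = 3249; the one in [0, 3249) is 2236 mod 3249 = 2236.

2236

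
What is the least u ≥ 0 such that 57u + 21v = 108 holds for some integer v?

gcd(57, 21) = 3 (Euclid: 57 = 2·21 + 15; 21 = 1·15 + 6; 15 = 2·6 + 3; 6 = 2·3 + 0), and 3 | 108.
Extended Euclid: 57·(3) + 21·(-8) = 3. Scale by 36: u₀ = 108.
General solution u = u₀ + 7t; reducing mod 7 gives u = 3 (and v = -3).

3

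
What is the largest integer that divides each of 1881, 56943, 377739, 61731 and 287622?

1881 = 3² · 11 · 19; 56943 = 3⁴ · 19 · 37; 377739 = 3² · 19 · 47²; 61731 = 3² · 19³; 287622 = 2 · 3² · 19 · 29²
gcd takes min exponent of each prime: 3² · 19 = 171

171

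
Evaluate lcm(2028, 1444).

2028 = 2² · 3 · 13²; 1444 = 2² · 19²
max exponents: 2² · 3 · 13² · 19² = 732108

732108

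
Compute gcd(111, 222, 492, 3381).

gcd(111, 222): 222 = 2·111 + 0 → 111
gcd(111, 492): 492 = 4·111 + 48; 111 = 2·48 + 15; 48 = 3·15 + 3; 15 = 5·3 + 0 → 3
gcd(3, 3381): 3381 = 1127·3 + 0 → 3

3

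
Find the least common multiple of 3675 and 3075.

gcd first: 3675 = 1·3075 + 600; 3075 = 5·600 + 75; 600 = 8·75 + 0 → gcd = 75
lcm = 3675·3075/gcd = 11300625/75 = 150675

150675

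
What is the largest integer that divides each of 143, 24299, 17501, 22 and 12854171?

gcd(143, 24299): 24299 = 169·143 + 132; 143 = 1·132 + 11; 132 = 12·11 + 0 → 11
gcd(11, 17501): 17501 = 1591·11 + 0 → 11
gcd(11, 22): 22 = 2·11 + 0 → 11
gcd(11, 12854171): 12854171 = 1168561·11 + 0 → 11

11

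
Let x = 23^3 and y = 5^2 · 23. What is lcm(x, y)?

max exponent per prime: 5^2 · 23^3 = 304175

304175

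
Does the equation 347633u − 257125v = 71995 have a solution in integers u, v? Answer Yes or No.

Yes

By Bézout, 347633u − 257125v = 71995 has integer solutions iff gcd(347633, 257125) | 71995.
Euclid: 347633 = 1·257125 + 90508; 257125 = 2·90508 + 76109; 90508 = 1·76109 + 14399; 76109 = 5·14399 + 4114; 14399 = 3·4114 + 2057; 4114 = 2·2057 + 0. gcd = 2057; 71995 mod 2057 = 0. Yes.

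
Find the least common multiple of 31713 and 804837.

773448357

31713 = 3 · 11 · 31²; 804837 = 3 · 11 · 29³
max exponents: 3 · 11 · 29³ · 31² = 773448357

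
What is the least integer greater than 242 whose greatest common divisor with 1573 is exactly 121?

Multiples of 121 above 242: 121·3, 121·4, … . Need the cofactor coprime to 1573/121 = 13.
Checking s = 3, 4, … the first with gcd(s, 13) = 1 is s = 3, giving 363.

363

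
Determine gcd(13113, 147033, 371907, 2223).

9

gcd(13113, 147033): 147033 = 11·13113 + 2790; 13113 = 4·2790 + 1953; 2790 = 1·1953 + 837; 1953 = 2·837 + 279; 837 = 3·279 + 0 → 279
gcd(279, 371907): 371907 = 1333·279 + 0 → 279
gcd(279, 2223): 2223 = 7·279 + 270; 279 = 1·270 + 9; 270 = 30·9 + 0 → 9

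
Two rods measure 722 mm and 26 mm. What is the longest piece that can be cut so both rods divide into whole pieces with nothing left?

Euclid: 722 = 27·26 + 20; 26 = 1·20 + 6; 20 = 3·6 + 2; 6 = 3·2 + 0. Last nonzero remainder: 2.

2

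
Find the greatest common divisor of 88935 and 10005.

Euclid: 88935 = 8·10005 + 8895; 10005 = 1·8895 + 1110; 8895 = 8·1110 + 15; 1110 = 74·15 + 0. Last nonzero remainder: 15.

15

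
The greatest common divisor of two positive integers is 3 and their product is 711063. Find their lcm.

237021

Since gcd(a,b)·lcm(a,b) = ab, lcm = 711063/3 = 237021.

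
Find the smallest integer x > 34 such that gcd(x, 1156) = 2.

38

1156 = 2·578. Any x with gcd(x, 1156) = 2 is a multiple of 2, say 2s, with s coprime to 578.
Need s > 34/2, so s ≥ 18. First s ≥ 18 with gcd(s, 578) = 1 is s = 19. Thus x = 2·19 = 38.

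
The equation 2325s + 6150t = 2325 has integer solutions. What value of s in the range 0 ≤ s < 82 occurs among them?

Euclid: 6150 = 2·2325 + 1500; 2325 = 1·1500 + 825; 1500 = 1·825 + 675; 825 = 1·675 + 150; 675 = 4·150 + 75; 150 = 2·75 + 0 → gcd = 75; 2325 = 75·31.
Back-substitution yields 2325·(-37) + 6150·(14) = 75, so one solution is s = -37·31 = -1147, t = 14·31 = 434.
Solutions in s differ by 6150/75 = 82; the one in [0, 82) is -1147 mod 82 = 1.

1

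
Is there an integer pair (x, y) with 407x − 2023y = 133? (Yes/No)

By Bézout, 407x − 2023y = 133 has integer solutions iff gcd(407, 2023) | 133.
Euclid: 2023 = 4·407 + 395; 407 = 1·395 + 12; 395 = 32·12 + 11; 12 = 1·11 + 1; 11 = 11·1 + 0. gcd = 1; 133 mod 1 = 0. Yes.

Yes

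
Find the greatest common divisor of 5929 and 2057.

Euclid: 5929 = 2·2057 + 1815; 2057 = 1·1815 + 242; 1815 = 7·242 + 121; 242 = 2·121 + 0. Last nonzero remainder: 121.

121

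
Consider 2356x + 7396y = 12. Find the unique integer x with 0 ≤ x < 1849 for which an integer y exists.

gcd(2356, 7396) = 4 (Euclid: 7396 = 3·2356 + 328; 2356 = 7·328 + 60; 328 = 5·60 + 28; 60 = 2·28 + 4; 28 = 7·4 + 0), and 4 | 12.
Extended Euclid: 2356·(248) + 7396·(-79) = 4. Scale by 3: x₀ = 744.
General solution x = x₀ + 1849t; reducing mod 1849 gives x = 744 (and y = -237).

744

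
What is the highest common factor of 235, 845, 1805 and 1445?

235 = 5 · 47; 845 = 5 · 13²; 1805 = 5 · 19²; 1445 = 5 · 17²
gcd takes min exponent of each prime: 5 = 5

5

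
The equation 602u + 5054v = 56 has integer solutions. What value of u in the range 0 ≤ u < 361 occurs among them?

gcd(602, 5054) = 14 (Euclid: 5054 = 8·602 + 238; 602 = 2·238 + 126; 238 = 1·126 + 112; 126 = 1·112 + 14; 112 = 8·14 + 0), and 14 | 56.
Extended Euclid: 602·(42) + 5054·(-5) = 14. Scale by 4: u₀ = 168.
General solution u = u₀ + 361t; reducing mod 361 gives u = 168 (and v = -20).

168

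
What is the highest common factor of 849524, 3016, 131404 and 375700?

52

849524 = 2² · 13 · 17 · 31²; 3016 = 2³ · 13 · 29; 131404 = 2² · 7 · 13 · 19²; 375700 = 2² · 5² · 13 · 17²
gcd takes min exponent of each prime: 2² · 13 = 52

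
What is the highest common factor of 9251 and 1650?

11

Euclid: 9251 = 5·1650 + 1001; 1650 = 1·1001 + 649; 1001 = 1·649 + 352; 649 = 1·352 + 297; 352 = 1·297 + 55; 297 = 5·55 + 22; 55 = 2·22 + 11; 22 = 2·11 + 0. Last nonzero remainder: 11.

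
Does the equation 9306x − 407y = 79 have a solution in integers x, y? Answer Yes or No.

gcd(9306, 407): 9306 = 22·407 + 352; 407 = 1·352 + 55; 352 = 6·55 + 22; 55 = 2·22 + 11; 22 = 2·11 + 0 → 11
11 does not divide 79, so a solution does not exist.

No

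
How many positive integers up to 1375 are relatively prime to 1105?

1105 = 5·13·17. Inclusion–exclusion on these primes:
1375 − ⌊1375/5⌋ − ⌊1375/13⌋ − ⌊1375/17⌋ + ⌊1375/65⌋ + ⌊1375/85⌋ + ⌊1375/221⌋ − ⌊1375/1105⌋ = 957

957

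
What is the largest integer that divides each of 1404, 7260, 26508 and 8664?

1404 = 2² · 3³ · 13; 7260 = 2² · 3 · 5 · 11²; 26508 = 2² · 3 · 47²; 8664 = 2³ · 3 · 19²
gcd takes min exponent of each prime: 2² · 3 = 12

12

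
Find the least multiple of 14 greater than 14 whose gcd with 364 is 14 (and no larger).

Multiples of 14 above 14: 14·2, 14·3, … . Need the cofactor coprime to 364/14 = 26.
Checking s = 2, 3, … the first with gcd(s, 26) = 1 is s = 3, giving 42.

42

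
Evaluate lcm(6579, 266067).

gcd first: 266067 = 40·6579 + 2907; 6579 = 2·2907 + 765; 2907 = 3·765 + 612; 765 = 1·612 + 153; 612 = 4·153 + 0 → gcd = 153
lcm = 6579·266067/gcd = 1750454793/153 = 11440881

11440881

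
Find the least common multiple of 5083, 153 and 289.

5083 = 13 · 17 · 23; 153 = 3² · 17; 289 = 17²
lcm takes max exponent of each prime: 3² · 13 · 17² · 23 = 777699

777699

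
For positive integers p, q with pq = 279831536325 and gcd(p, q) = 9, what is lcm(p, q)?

31092392925

gcd·lcm = product, so lcm = 279831536325/9 = 31092392925.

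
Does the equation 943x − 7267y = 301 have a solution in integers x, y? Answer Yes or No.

gcd(943, 7267): 7267 = 7·943 + 666; 943 = 1·666 + 277; 666 = 2·277 + 112; 277 = 2·112 + 53; 112 = 2·53 + 6; 53 = 8·6 + 5; 6 = 1·5 + 1; 5 = 5·1 + 0 → 1
1 divides 301, so a solution exists.

Yes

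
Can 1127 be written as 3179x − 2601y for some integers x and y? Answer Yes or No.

No

gcd(3179, 2601): 3179 = 1·2601 + 578; 2601 = 4·578 + 289; 578 = 2·289 + 0 → 289
289 does not divide 1127, so a solution does not exist.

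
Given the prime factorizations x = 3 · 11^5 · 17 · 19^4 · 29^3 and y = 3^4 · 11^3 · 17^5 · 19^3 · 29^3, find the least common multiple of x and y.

max exponent per prime: 3^4 · 11^5 · 17^5 · 19^4 · 29^3 = 58871004899191572352023

58871004899191572352023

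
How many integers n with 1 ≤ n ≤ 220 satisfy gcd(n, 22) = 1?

100

Prime factors of 22: 2, 11. Count integers ≤ 220 divisible by none of them.
By inclusion–exclusion: 220 − ⌊220/2⌋ − ⌊220/11⌋ + ⌊220/22⌋ = 100.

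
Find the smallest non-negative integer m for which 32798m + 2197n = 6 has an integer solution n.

gcd(32798, 2197) = 1 (Euclid: 32798 = 14·2197 + 2040; 2197 = 1·2040 + 157; 2040 = 12·157 + 156; 157 = 1·156 + 1; 156 = 156·1 + 0), and 1 | 6.
Extended Euclid: 32798·(-14) + 2197·(209) = 1. Scale by 6: m₀ = -84.
General solution m = m₀ + 2197t; reducing mod 2197 gives m = 2113 (and n = -31544).

2113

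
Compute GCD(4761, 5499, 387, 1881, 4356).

9

gcd(4761, 5499): 5499 = 1·4761 + 738; 4761 = 6·738 + 333; 738 = 2·333 + 72; 333 = 4·72 + 45; 72 = 1·45 + 27; 45 = 1·27 + 18; 27 = 1·18 + 9; 18 = 2·9 + 0 → 9
gcd(9, 387): 387 = 43·9 + 0 → 9
gcd(9, 1881): 1881 = 209·9 + 0 → 9
gcd(9, 4356): 4356 = 484·9 + 0 → 9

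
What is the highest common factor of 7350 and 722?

Euclid: 7350 = 10·722 + 130; 722 = 5·130 + 72; 130 = 1·72 + 58; 72 = 1·58 + 14; 58 = 4·14 + 2; 14 = 7·2 + 0. Last nonzero remainder: 2.

2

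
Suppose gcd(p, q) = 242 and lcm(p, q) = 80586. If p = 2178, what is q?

8954

Using pq = gcd(p,q)·lcm(p,q) = 242·80586 = 19501812, we get q = 19501812/2178 = 8954.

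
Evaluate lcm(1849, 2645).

gcd first: 2645 = 1·1849 + 796; 1849 = 2·796 + 257; 796 = 3·257 + 25; 257 = 10·25 + 7; 25 = 3·7 + 4; 7 = 1·4 + 3; 4 = 1·3 + 1; 3 = 3·1 + 0 → gcd = 1
lcm = 1849·2645/gcd = 4890605/1 = 4890605

4890605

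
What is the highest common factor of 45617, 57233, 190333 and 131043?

gcd(45617, 57233): 57233 = 1·45617 + 11616; 45617 = 3·11616 + 10769; 11616 = 1·10769 + 847; 10769 = 12·847 + 605; 847 = 1·605 + 242; 605 = 2·242 + 121; 242 = 2·121 + 0 → 121
gcd(121, 190333): 190333 = 1573·121 + 0 → 121
gcd(121, 131043): 131043 = 1083·121 + 0 → 121

121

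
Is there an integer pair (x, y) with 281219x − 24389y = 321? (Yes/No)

Yes

gcd(281219, 24389): 281219 = 11·24389 + 12940; 24389 = 1·12940 + 11449; 12940 = 1·11449 + 1491; 11449 = 7·1491 + 1012; 1491 = 1·1012 + 479; 1012 = 2·479 + 54; 479 = 8·54 + 47; 54 = 1·47 + 7; 47 = 6·7 + 5; 7 = 1·5 + 2; 5 = 2·2 + 1; 2 = 2·1 + 0 → 1
1 divides 321, so a solution exists.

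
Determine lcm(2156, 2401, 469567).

2156 = 2² · 7² · 11; 2401 = 7⁴; 469567 = 7³ · 37²
lcm takes max exponent of each prime: 2² · 7⁴ · 11 · 37² = 144626636

144626636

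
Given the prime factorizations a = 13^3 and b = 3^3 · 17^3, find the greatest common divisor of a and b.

min exponent per shared prime: (none) = 1

1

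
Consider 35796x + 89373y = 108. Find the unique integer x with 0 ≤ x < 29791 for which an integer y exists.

13752

gcd(35796, 89373) = 3 (Euclid: 89373 = 2·35796 + 17781; 35796 = 2·17781 + 234; 17781 = 75·234 + 231; 234 = 1·231 + 3; 231 = 77·3 + 0), and 3 | 108.
Extended Euclid: 35796·(382) + 89373·(-153) = 3. Scale by 36: x₀ = 13752.
General solution x = x₀ + 29791t; reducing mod 29791 gives x = 13752 (and y = -5508).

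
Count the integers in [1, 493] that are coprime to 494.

216

Prime factors of 494: 2, 13, 19. Count integers ≤ 493 divisible by none of them.
By inclusion–exclusion: 493 − ⌊493/2⌋ − ⌊493/13⌋ − ⌊493/19⌋ + ⌊493/26⌋ + ⌊493/38⌋ + ⌊493/247⌋ − ⌊493/494⌋ = 216.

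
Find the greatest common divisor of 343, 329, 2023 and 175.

7

343 = 7³; 329 = 7 · 47; 2023 = 7 · 17²; 175 = 5² · 7
gcd takes min exponent of each prime: 7 = 7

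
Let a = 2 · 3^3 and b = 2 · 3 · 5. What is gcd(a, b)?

6

min exponent per shared prime: 2 · 3 = 6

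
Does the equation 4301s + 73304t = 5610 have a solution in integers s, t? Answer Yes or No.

gcd(4301, 73304): 73304 = 17·4301 + 187; 4301 = 23·187 + 0 → 187
187 divides 5610, so a solution exists.

Yes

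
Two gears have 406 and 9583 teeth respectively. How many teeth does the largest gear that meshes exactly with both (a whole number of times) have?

7

406 = 2 · 7 · 29
9583 = 7 · 37²
Common: 7 = 7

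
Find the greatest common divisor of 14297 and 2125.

17

14297 = 17 · 29²
2125 = 5³ · 17
Common: 17 = 17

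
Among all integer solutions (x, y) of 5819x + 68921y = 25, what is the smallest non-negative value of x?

39666

Euclid: 68921 = 11·5819 + 4912; 5819 = 1·4912 + 907; 4912 = 5·907 + 377; 907 = 2·377 + 153; 377 = 2·153 + 71; 153 = 2·71 + 11; 71 = 6·11 + 5; 11 = 2·5 + 1; 5 = 5·1 + 0 → gcd = 1; 25 = 1·25.
Back-substitution yields 5819·(12614) + 68921·(-1065) = 1, so one solution is x = 12614·25 = 315350, y = -1065·25 = -26625.
Solutions in x differ by 68921/1 = 68921; the one in [0, 68921) is 315350 mod 68921 = 39666.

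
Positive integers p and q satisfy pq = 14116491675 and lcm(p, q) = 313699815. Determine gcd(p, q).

45

From gcd × lcm = pq: gcd = 14116491675 / 313699815 = 45.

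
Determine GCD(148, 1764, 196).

148 = 2² · 37; 1764 = 2² · 3² · 7²; 196 = 2² · 7²
gcd takes min exponent of each prime: 2² = 4

4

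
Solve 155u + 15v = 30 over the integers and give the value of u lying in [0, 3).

Reduce mod 15: 155u ≡ 30 (mod 15). With g = gcd(155, 15) = 5 dividing 30, divide through: 31u ≡ 6 (mod 3).
Since gcd(31, 3) = 1, u ≡ 6·(31)⁻¹ ≡ 0 (mod 3). Smallest non-negative: 0.

0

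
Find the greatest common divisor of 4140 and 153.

9

4140 = 2² · 3² · 5 · 23
153 = 3² · 17
Common: 3² = 9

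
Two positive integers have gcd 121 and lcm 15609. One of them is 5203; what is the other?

363

p·q = gcd·lcm = 121·15609 = 1888689, so q = 1888689/5203 = 363.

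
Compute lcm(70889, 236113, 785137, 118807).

407205478548323

lcm(70889, 236113) = 70889·236113/gcd = 16737814457/19 = 880937603
lcm(880937603, 785137) = 880937603·785137/gcd = 691656706806611/817 = 846581036483
lcm(846581036483, 118807) = 846581036483·118807/gcd = 100579753201435781/247 = 407205478548323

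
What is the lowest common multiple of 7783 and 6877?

53523691

gcd first: 7783 = 1·6877 + 906; 6877 = 7·906 + 535; 906 = 1·535 + 371; 535 = 1·371 + 164; 371 = 2·164 + 43; 164 = 3·43 + 35; 43 = 1·35 + 8; 35 = 4·8 + 3; 8 = 2·3 + 2; 3 = 1·2 + 1; 2 = 2·1 + 0 → gcd = 1
lcm = 7783·6877/gcd = 53523691/1 = 53523691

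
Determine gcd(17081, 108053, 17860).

gcd(17081, 108053): 108053 = 6·17081 + 5567; 17081 = 3·5567 + 380; 5567 = 14·380 + 247; 380 = 1·247 + 133; 247 = 1·133 + 114; 133 = 1·114 + 19; 114 = 6·19 + 0 → 19
gcd(19, 17860): 17860 = 940·19 + 0 → 19

19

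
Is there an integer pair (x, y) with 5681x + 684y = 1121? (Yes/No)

gcd(5681, 684): 5681 = 8·684 + 209; 684 = 3·209 + 57; 209 = 3·57 + 38; 57 = 1·38 + 19; 38 = 2·19 + 0 → 19
19 divides 1121, so a solution exists.

Yes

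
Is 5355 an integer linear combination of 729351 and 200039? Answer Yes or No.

By Bézout, 729351s − 200039t = 5355 has integer solutions iff gcd(729351, 200039) | 5355.
Euclid: 729351 = 3·200039 + 129234; 200039 = 1·129234 + 70805; 129234 = 1·70805 + 58429; 70805 = 1·58429 + 12376; 58429 = 4·12376 + 8925; 12376 = 1·8925 + 3451; 8925 = 2·3451 + 2023; 3451 = 1·2023 + 1428; 2023 = 1·1428 + 595; 1428 = 2·595 + 238; 595 = 2·238 + 119; 238 = 2·119 + 0. gcd = 119; 5355 mod 119 = 0. Yes.

Yes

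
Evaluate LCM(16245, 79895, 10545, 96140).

16245 = 3² · 5 · 19²; 79895 = 5 · 19 · 29²; 10545 = 3 · 5 · 19 · 37; 96140 = 2² · 5 · 11 · 19 · 23
lcm takes max exponent of each prime: 2² · 3² · 5 · 11 · 19² · 23 · 29² · 37 = 511561612980

511561612980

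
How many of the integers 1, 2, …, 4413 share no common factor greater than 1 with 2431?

Prime factors of 2431: 11, 13, 17. Count integers ≤ 4413 divisible by none of them.
By inclusion–exclusion: 4413 − ⌊4413/11⌋ − ⌊4413/13⌋ − ⌊4413/17⌋ + ⌊4413/143⌋ + ⌊4413/187⌋ + ⌊4413/221⌋ − ⌊4413/2431⌋ = 3485.

3485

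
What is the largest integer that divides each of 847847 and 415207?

847847 = 7² · 11³ · 13
415207 = 13 · 19 · 41²
Common: 13 = 13

13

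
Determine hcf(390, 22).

390 = 2 · 3 · 5 · 13
22 = 2 · 11
Common: 2 = 2

2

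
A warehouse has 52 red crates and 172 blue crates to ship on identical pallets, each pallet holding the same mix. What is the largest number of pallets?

4

52 = 2² · 13
172 = 2² · 43
Common: 2² = 4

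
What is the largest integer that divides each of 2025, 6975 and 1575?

2025 = 3⁴ · 5²; 6975 = 3² · 5² · 31; 1575 = 3² · 5² · 7
gcd takes min exponent of each prime: 3² · 5² = 225

225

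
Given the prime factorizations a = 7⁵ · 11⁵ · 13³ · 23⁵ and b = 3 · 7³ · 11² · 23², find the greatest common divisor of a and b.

min exponent per shared prime: 7³ · 11² · 23² = 21955087

21955087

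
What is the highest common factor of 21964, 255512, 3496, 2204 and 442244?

76

21964 = 2² · 17² · 19; 255512 = 2³ · 19 · 41²; 3496 = 2³ · 19 · 23; 2204 = 2² · 19 · 29; 442244 = 2² · 11 · 19 · 23²
gcd takes min exponent of each prime: 2² · 19 = 76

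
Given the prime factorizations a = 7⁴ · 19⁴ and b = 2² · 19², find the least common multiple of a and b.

1251602884

max exponent per prime: 2² · 7⁴ · 19⁴ = 1251602884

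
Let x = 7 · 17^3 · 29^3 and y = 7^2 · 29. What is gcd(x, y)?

203

min exponent per shared prime: 7 · 29 = 203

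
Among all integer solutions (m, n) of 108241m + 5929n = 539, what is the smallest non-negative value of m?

gcd(108241, 5929) = 49 (Euclid: 108241 = 18·5929 + 1519; 5929 = 3·1519 + 1372; 1519 = 1·1372 + 147; 1372 = 9·147 + 49; 147 = 3·49 + 0), and 49 | 539.
Extended Euclid: 108241·(-39) + 5929·(712) = 49. Scale by 11: m₀ = -429.
General solution m = m₀ + 121t; reducing mod 121 gives m = 55 (and n = -1004).

55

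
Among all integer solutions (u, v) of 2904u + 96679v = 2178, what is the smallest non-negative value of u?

600

Reduce mod 96679: 2904u ≡ 2178 (mod 96679). With g = gcd(2904, 96679) = 121 dividing 2178, divide through: 24u ≡ 18 (mod 799).
Since gcd(24, 799) = 1, u ≡ 18·(24)⁻¹ ≡ 600 (mod 799). Smallest non-negative: 600.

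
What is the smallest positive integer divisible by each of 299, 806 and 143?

203918

lcm(299, 806) = 299·806/gcd = 240994/13 = 18538
lcm(18538, 143) = 18538·143/gcd = 2650934/13 = 203918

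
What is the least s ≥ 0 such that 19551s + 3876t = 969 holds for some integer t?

Euclid: 19551 = 5·3876 + 171; 3876 = 22·171 + 114; 171 = 1·114 + 57; 114 = 2·57 + 0 → gcd = 57; 969 = 57·17.
Back-substitution yields 19551·(23) + 3876·(-116) = 57, so one solution is s = 23·17 = 391, t = -116·17 = -1972.
Solutions in s differ by 3876/57 = 68; the one in [0, 68) is 391 mod 68 = 51.

51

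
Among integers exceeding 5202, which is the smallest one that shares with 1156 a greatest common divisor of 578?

gcd(a, 1156) = 578 forces 578 | a; write a = 578s. Then gcd(578s, 578·2) = 578·gcd(s, 2), so need gcd(s, 2) = 1.
578s > 5202 gives s ≥ 10. The least s ≥ 10 coprime to 2 is 11, so a = 578·11 = 6358.

6358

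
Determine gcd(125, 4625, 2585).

5

125 = 5³; 4625 = 5³ · 37; 2585 = 5 · 11 · 47
gcd takes min exponent of each prime: 5 = 5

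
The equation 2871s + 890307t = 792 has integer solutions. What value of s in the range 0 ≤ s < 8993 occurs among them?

Reduce mod 890307: 2871s ≡ 792 (mod 890307). With g = gcd(2871, 890307) = 99 dividing 792, divide through: 29s ≡ 8 (mod 8993).
Since gcd(29, 8993) = 1, s ≡ 8·(29)⁻¹ ≡ 2171 (mod 8993). Smallest non-negative: 2171.

2171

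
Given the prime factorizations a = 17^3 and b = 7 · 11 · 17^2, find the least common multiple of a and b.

max exponent per prime: 7 · 11 · 17^3 = 378301

378301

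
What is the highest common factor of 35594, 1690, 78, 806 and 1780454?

26

35594 = 2 · 13 · 37²; 1690 = 2 · 5 · 13²; 78 = 2 · 3 · 13; 806 = 2 · 13 · 31; 1780454 = 2 · 13 · 31 · 47²
gcd takes min exponent of each prime: 2 · 13 = 26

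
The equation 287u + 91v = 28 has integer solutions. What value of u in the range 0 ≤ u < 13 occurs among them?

2

gcd(287, 91) = 7 (Euclid: 287 = 3·91 + 14; 91 = 6·14 + 7; 14 = 2·7 + 0), and 7 | 28.
Extended Euclid: 287·(-6) + 91·(19) = 7. Scale by 4: u₀ = -24.
General solution u = u₀ + 13t; reducing mod 13 gives u = 2 (and v = -6).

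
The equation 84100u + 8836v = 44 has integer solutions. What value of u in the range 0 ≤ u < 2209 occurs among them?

gcd(84100, 8836) = 4 (Euclid: 84100 = 9·8836 + 4576; 8836 = 1·4576 + 4260; 4576 = 1·4260 + 316; 4260 = 13·316 + 152; 316 = 2·152 + 12; 152 = 12·12 + 8; 12 = 1·8 + 4; 8 = 2·4 + 0), and 4 | 44.
Extended Euclid: 84100·(755) + 8836·(-7186) = 4. Scale by 11: u₀ = 8305.
General solution u = u₀ + 2209t; reducing mod 2209 gives u = 1678 (and v = -15971).

1678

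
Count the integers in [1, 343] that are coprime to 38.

163

Prime factors of 38: 2, 19. Count integers ≤ 343 divisible by none of them.
By inclusion–exclusion: 343 − ⌊343/2⌋ − ⌊343/19⌋ + ⌊343/38⌋ = 163.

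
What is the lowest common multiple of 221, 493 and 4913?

1852201

221 = 13 · 17; 493 = 17 · 29; 4913 = 17³
lcm takes max exponent of each prime: 13 · 17³ · 29 = 1852201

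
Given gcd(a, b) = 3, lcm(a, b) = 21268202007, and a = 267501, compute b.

a·b = gcd·lcm = 3·21268202007 = 63804606021, so b = 63804606021/267501 = 238521.

238521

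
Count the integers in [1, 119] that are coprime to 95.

95 = 5·19. Inclusion–exclusion on these primes:
119 − ⌊119/5⌋ − ⌊119/19⌋ + ⌊119/95⌋ = 91

91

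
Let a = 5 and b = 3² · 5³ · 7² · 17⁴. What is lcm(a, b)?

4604095125

max exponent per prime: 3² · 5³ · 7² · 17⁴ = 4604095125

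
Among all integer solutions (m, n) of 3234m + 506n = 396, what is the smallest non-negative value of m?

2

gcd(3234, 506) = 22 (Euclid: 3234 = 6·506 + 198; 506 = 2·198 + 110; 198 = 1·110 + 88; 110 = 1·88 + 22; 88 = 4·22 + 0), and 22 | 396.
Extended Euclid: 3234·(-5) + 506·(32) = 22. Scale by 18: m₀ = -90.
General solution m = m₀ + 23t; reducing mod 23 gives m = 2 (and n = -12).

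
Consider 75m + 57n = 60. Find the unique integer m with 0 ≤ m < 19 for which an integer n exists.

16

Reduce mod 57: 75m ≡ 60 (mod 57). With g = gcd(75, 57) = 3 dividing 60, divide through: 25m ≡ 20 (mod 19).
Since gcd(25, 19) = 1, m ≡ 20·(25)⁻¹ ≡ 16 (mod 19). Smallest non-negative: 16.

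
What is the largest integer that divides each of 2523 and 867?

Euclid: 2523 = 2·867 + 789; 867 = 1·789 + 78; 789 = 10·78 + 9; 78 = 8·9 + 6; 9 = 1·6 + 3; 6 = 2·3 + 0. Last nonzero remainder: 3.

3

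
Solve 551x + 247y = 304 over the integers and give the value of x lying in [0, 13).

1

Euclid: 551 = 2·247 + 57; 247 = 4·57 + 19; 57 = 3·19 + 0 → gcd = 19; 304 = 19·16.
Back-substitution yields 551·(-4) + 247·(9) = 19, so one solution is x = -4·16 = -64, y = 9·16 = 144.
Solutions in x differ by 247/19 = 13; the one in [0, 13) is -64 mod 13 = 1.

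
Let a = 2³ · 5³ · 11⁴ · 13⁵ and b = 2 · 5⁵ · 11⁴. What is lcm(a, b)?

max exponent per prime: 2³ · 5⁵ · 11⁴ · 13⁵ = 135902520325000

135902520325000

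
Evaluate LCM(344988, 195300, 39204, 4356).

lcm(344988, 195300) = 344988·195300/gcd = 67376156400/252 = 267365700
lcm(267365700, 39204) = 267365700·39204/gcd = 10481804902800/36 = 291161247300
lcm(291161247300, 4356) = 291161247300·4356/gcd = 1268298393238800/4356 = 291161247300

291161247300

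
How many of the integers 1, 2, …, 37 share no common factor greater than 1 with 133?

Prime factors of 133: 7, 19. Count integers ≤ 37 divisible by none of them.
By inclusion–exclusion: 37 − ⌊37/7⌋ − ⌊37/19⌋ + ⌊37/133⌋ = 31.

31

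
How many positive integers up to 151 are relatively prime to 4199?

125

Prime factors of 4199: 13, 17, 19. Count integers ≤ 151 divisible by none of them.
By inclusion–exclusion: 151 − ⌊151/13⌋ − ⌊151/17⌋ − ⌊151/19⌋ + ⌊151/221⌋ + ⌊151/247⌋ + ⌊151/323⌋ − ⌊151/4199⌋ = 125.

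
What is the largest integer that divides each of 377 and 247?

Euclid: 377 = 1·247 + 130; 247 = 1·130 + 117; 130 = 1·117 + 13; 117 = 9·13 + 0. Last nonzero remainder: 13.

13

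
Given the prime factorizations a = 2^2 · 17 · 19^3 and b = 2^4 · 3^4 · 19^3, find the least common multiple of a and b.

max exponent per prime: 2^4 · 3^4 · 17 · 19^3 = 151117488

151117488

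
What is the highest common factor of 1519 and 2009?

Euclid: 2009 = 1·1519 + 490; 1519 = 3·490 + 49; 490 = 10·49 + 0. Last nonzero remainder: 49.

49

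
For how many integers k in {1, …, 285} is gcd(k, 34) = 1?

Prime factors of 34: 2, 17. Count integers ≤ 285 divisible by none of them.
By inclusion–exclusion: 285 − ⌊285/2⌋ − ⌊285/17⌋ + ⌊285/34⌋ = 135.

135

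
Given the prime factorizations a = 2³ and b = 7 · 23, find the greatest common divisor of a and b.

1

min exponent per shared prime: (none) = 1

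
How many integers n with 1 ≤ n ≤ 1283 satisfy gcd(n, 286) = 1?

286 = 2·11·13. Inclusion–exclusion on these primes:
1283 − ⌊1283/2⌋ − ⌊1283/11⌋ − ⌊1283/13⌋ + ⌊1283/22⌋ + ⌊1283/26⌋ + ⌊1283/143⌋ − ⌊1283/286⌋ = 539

539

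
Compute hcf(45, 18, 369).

9

45 = 3² · 5; 18 = 2 · 3²; 369 = 3² · 41
gcd takes min exponent of each prime: 3² = 9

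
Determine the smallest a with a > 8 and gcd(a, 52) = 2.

52 = 2·26. Any a with gcd(a, 52) = 2 is a multiple of 2, say 2s, with s coprime to 26.
Need s > 8/2, so s ≥ 5. First s ≥ 5 with gcd(s, 26) = 1 is s = 5. Thus a = 2·5 = 10.

10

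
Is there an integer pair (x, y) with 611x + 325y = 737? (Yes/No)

No

By Bézout, 611x + 325y = 737 has integer solutions iff gcd(611, 325) | 737.
Euclid: 611 = 1·325 + 286; 325 = 1·286 + 39; 286 = 7·39 + 13; 39 = 3·13 + 0. gcd = 13; 737 mod 13 = 9. No.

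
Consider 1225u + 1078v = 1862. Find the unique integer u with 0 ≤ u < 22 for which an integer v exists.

gcd(1225, 1078) = 49 (Euclid: 1225 = 1·1078 + 147; 1078 = 7·147 + 49; 147 = 3·49 + 0), and 49 | 1862.
Extended Euclid: 1225·(-7) + 1078·(8) = 49. Scale by 38: u₀ = -266.
General solution u = u₀ + 22t; reducing mod 22 gives u = 20 (and v = -21).

20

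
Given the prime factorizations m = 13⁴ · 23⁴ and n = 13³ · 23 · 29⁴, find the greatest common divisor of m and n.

50531

min exponent per shared prime: 13³ · 23 = 50531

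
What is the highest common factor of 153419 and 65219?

49

Euclid: 153419 = 2·65219 + 22981; 65219 = 2·22981 + 19257; 22981 = 1·19257 + 3724; 19257 = 5·3724 + 637; 3724 = 5·637 + 539; 637 = 1·539 + 98; 539 = 5·98 + 49; 98 = 2·49 + 0. Last nonzero remainder: 49.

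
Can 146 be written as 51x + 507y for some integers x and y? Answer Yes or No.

No

gcd(51, 507): 507 = 9·51 + 48; 51 = 1·48 + 3; 48 = 16·3 + 0 → 3
3 does not divide 146, so a solution does not exist.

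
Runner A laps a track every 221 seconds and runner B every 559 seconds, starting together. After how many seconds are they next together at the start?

gcd first: 559 = 2·221 + 117; 221 = 1·117 + 104; 117 = 1·104 + 13; 104 = 8·13 + 0 → gcd = 13
lcm = 221·559/gcd = 123539/13 = 9503

9503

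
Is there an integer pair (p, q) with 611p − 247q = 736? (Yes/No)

No

By Bézout, 611p − 247q = 736 has integer solutions iff gcd(611, 247) | 736.
Euclid: 611 = 2·247 + 117; 247 = 2·117 + 13; 117 = 9·13 + 0. gcd = 13; 736 mod 13 = 8. No.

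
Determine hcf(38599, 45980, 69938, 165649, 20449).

38599 = 11³ · 29; 45980 = 2² · 5 · 11² · 19; 69938 = 2 · 11² · 17²; 165649 = 11² · 37²; 20449 = 11² · 13²
gcd takes min exponent of each prime: 11² = 121

121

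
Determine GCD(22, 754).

22 = 2 · 11
754 = 2 · 13 · 29
Common: 2 = 2

2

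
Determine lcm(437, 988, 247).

22724

437 = 19 · 23; 988 = 2² · 13 · 19; 247 = 13 · 19
lcm takes max exponent of each prime: 2² · 13 · 19 · 23 = 22724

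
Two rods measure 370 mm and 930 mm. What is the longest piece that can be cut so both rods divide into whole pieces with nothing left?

10

370 = 2 · 5 · 37
930 = 2 · 3 · 5 · 31
Common: 2 · 5 = 10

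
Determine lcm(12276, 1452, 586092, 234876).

12276 = 2² · 3² · 11 · 31; 1452 = 2² · 3 · 11²; 586092 = 2² · 3 · 13² · 17²; 234876 = 2² · 3 · 23² · 37
lcm takes max exponent of each prime: 2² · 3² · 11² · 13² · 17² · 23² · 31 · 37 = 129089675291148

129089675291148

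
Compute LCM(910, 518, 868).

2087540

910 = 2 · 5 · 7 · 13; 518 = 2 · 7 · 37; 868 = 2² · 7 · 31
lcm takes max exponent of each prime: 2² · 5 · 7 · 13 · 31 · 37 = 2087540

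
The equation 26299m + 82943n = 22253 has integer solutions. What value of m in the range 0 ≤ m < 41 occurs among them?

4

gcd(26299, 82943) = 2023 (Euclid: 82943 = 3·26299 + 4046; 26299 = 6·4046 + 2023; 4046 = 2·2023 + 0), and 2023 | 22253.
Extended Euclid: 26299·(19) + 82943·(-6) = 2023. Scale by 11: m₀ = 209.
General solution m = m₀ + 41t; reducing mod 41 gives m = 4 (and n = -1).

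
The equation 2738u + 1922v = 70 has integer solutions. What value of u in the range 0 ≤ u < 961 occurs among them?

596

Euclid: 2738 = 1·1922 + 816; 1922 = 2·816 + 290; 816 = 2·290 + 236; 290 = 1·236 + 54; 236 = 4·54 + 20; 54 = 2·20 + 14; 20 = 1·14 + 6; 14 = 2·6 + 2; 6 = 3·2 + 0 → gcd = 2; 70 = 2·35.
Back-substitution yields 2738·(-285) + 1922·(406) = 2, so one solution is u = -285·35 = -9975, v = 406·35 = 14210.
Solutions in u differ by 1922/2 = 961; the one in [0, 961) is -9975 mod 961 = 596.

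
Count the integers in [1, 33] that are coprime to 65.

25

65 = 5·13. Inclusion–exclusion on these primes:
33 − ⌊33/5⌋ − ⌊33/13⌋ + ⌊33/65⌋ = 25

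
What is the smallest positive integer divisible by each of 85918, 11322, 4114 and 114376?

11645811328536

85918 = 2 · 7 · 17 · 19²; 11322 = 2 · 3² · 17 · 37; 4114 = 2 · 11² · 17; 114376 = 2³ · 17 · 29²
lcm takes max exponent of each prime: 2³ · 3² · 7 · 11² · 17 · 19² · 29² · 37 = 11645811328536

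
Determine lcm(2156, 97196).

4762604

2156 = 2² · 7² · 11; 97196 = 2² · 11 · 47²
max exponents: 2² · 7² · 11 · 47² = 4762604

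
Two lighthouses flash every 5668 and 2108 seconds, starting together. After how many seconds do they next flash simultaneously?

2987036

gcd first: 5668 = 2·2108 + 1452; 2108 = 1·1452 + 656; 1452 = 2·656 + 140; 656 = 4·140 + 96; 140 = 1·96 + 44; 96 = 2·44 + 8; 44 = 5·8 + 4; 8 = 2·4 + 0 → gcd = 4
lcm = 5668·2108/gcd = 11948144/4 = 2987036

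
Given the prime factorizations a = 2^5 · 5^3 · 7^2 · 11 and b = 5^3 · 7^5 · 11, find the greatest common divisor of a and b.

min exponent per shared prime: 5^3 · 7^2 · 11 = 67375

67375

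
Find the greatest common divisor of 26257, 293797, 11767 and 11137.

7

gcd(26257, 293797): 293797 = 11·26257 + 4970; 26257 = 5·4970 + 1407; 4970 = 3·1407 + 749; 1407 = 1·749 + 658; 749 = 1·658 + 91; 658 = 7·91 + 21; 91 = 4·21 + 7; 21 = 3·7 + 0 → 7
gcd(7, 11767): 11767 = 1681·7 + 0 → 7
gcd(7, 11137): 11137 = 1591·7 + 0 → 7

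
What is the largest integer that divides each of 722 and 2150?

2

722 = 2 · 19²
2150 = 2 · 5² · 43
Common: 2 = 2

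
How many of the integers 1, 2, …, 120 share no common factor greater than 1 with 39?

74

39 = 3·13. Inclusion–exclusion on these primes:
120 − ⌊120/3⌋ − ⌊120/13⌋ + ⌊120/39⌋ = 74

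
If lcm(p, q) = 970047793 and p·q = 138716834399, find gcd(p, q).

From gcd × lcm = pq: gcd = 138716834399 / 970047793 = 143.

143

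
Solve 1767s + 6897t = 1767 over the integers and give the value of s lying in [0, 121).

1

Euclid: 6897 = 3·1767 + 1596; 1767 = 1·1596 + 171; 1596 = 9·171 + 57; 171 = 3·57 + 0 → gcd = 57; 1767 = 57·31.
Back-substitution yields 1767·(-39) + 6897·(10) = 57, so one solution is s = -39·31 = -1209, t = 10·31 = 310.
Solutions in s differ by 6897/57 = 121; the one in [0, 121) is -1209 mod 121 = 1.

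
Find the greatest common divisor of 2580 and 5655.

15

2580 = 2² · 3 · 5 · 43
5655 = 3 · 5 · 13 · 29
Common: 3 · 5 = 15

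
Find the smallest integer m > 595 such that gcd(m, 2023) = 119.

714

gcd(m, 2023) = 119 forces 119 | m; write m = 119s. Then gcd(119s, 119·17) = 119·gcd(s, 17), so need gcd(s, 17) = 1.
119s > 595 gives s ≥ 6. The least s ≥ 6 coprime to 17 is 6, so m = 119·6 = 714.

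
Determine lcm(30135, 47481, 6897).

1177766205

30135 = 3 · 5 · 7² · 41; 47481 = 3 · 7² · 17 · 19; 6897 = 3 · 11² · 19
lcm takes max exponent of each prime: 3 · 5 · 7² · 11² · 17 · 19 · 41 = 1177766205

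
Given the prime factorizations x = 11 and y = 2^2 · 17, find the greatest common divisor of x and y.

1

min exponent per shared prime: (none) = 1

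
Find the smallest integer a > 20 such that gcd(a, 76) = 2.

Multiples of 2 above 20: 2·11, 2·12, … . Need the cofactor coprime to 76/2 = 38.
Checking s = 11, 12, … the first with gcd(s, 38) = 1 is s = 11, giving 22.

22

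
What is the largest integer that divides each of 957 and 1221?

Euclid: 1221 = 1·957 + 264; 957 = 3·264 + 165; 264 = 1·165 + 99; 165 = 1·99 + 66; 99 = 1·66 + 33; 66 = 2·33 + 0. Last nonzero remainder: 33.

33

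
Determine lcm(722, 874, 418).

lcm(722, 874) = 722·874/gcd = 631028/38 = 16606
lcm(16606, 418) = 16606·418/gcd = 6941308/38 = 182666

182666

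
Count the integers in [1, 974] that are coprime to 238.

392

Prime factors of 238: 2, 7, 17. Count integers ≤ 974 divisible by none of them.
By inclusion–exclusion: 974 − ⌊974/2⌋ − ⌊974/7⌋ − ⌊974/17⌋ + ⌊974/14⌋ + ⌊974/34⌋ + ⌊974/119⌋ − ⌊974/238⌋ = 392.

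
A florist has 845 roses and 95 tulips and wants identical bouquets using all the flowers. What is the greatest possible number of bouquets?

5

845 = 5 · 13²
95 = 5 · 19
Common: 5 = 5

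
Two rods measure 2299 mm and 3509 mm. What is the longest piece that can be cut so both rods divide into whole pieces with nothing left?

Euclid: 3509 = 1·2299 + 1210; 2299 = 1·1210 + 1089; 1210 = 1·1089 + 121; 1089 = 9·121 + 0. Last nonzero remainder: 121.

121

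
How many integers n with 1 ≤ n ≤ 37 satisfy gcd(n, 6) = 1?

13

6 = 2·3. Inclusion–exclusion on these primes:
37 − ⌊37/2⌋ − ⌊37/3⌋ + ⌊37/6⌋ = 13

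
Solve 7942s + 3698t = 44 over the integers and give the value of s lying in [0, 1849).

420

Euclid: 7942 = 2·3698 + 546; 3698 = 6·546 + 422; 546 = 1·422 + 124; 422 = 3·124 + 50; 124 = 2·50 + 24; 50 = 2·24 + 2; 24 = 12·2 + 0 → gcd = 2; 44 = 2·22.
Back-substitution yields 7942·(-149) + 3698·(320) = 2, so one solution is s = -149·22 = -3278, t = 320·22 = 7040.
Solutions in s differ by 3698/2 = 1849; the one in [0, 1849) is -3278 mod 1849 = 420.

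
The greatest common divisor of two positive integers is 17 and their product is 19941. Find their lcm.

1173

For any two positive integers, gcd × lcm equals their product. Hence lcm = 19941 / 17 = 1173.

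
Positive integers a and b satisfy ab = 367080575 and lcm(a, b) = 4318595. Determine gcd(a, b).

85

From gcd × lcm = ab: gcd = 367080575 / 4318595 = 85.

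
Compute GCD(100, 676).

4

Euclid: 676 = 6·100 + 76; 100 = 1·76 + 24; 76 = 3·24 + 4; 24 = 6·4 + 0. Last nonzero remainder: 4.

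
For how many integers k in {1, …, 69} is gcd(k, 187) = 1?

59

Prime factors of 187: 11, 17. Count integers ≤ 69 divisible by none of them.
By inclusion–exclusion: 69 − ⌊69/11⌋ − ⌊69/17⌋ + ⌊69/187⌋ = 59.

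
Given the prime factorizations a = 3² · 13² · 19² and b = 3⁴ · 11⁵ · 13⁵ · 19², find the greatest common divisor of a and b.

min exponent per shared prime: 3² · 13² · 19² = 549081

549081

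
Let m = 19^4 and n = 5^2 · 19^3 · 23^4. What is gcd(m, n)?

6859

min exponent per shared prime: 19^3 = 6859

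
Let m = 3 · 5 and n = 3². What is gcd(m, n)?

3

min exponent per shared prime: 3 = 3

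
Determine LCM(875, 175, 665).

16625

875 = 5³ · 7; 175 = 5² · 7; 665 = 5 · 7 · 19
lcm takes max exponent of each prime: 5³ · 7 · 19 = 16625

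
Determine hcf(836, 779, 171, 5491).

19

gcd(836, 779): 836 = 1·779 + 57; 779 = 13·57 + 38; 57 = 1·38 + 19; 38 = 2·19 + 0 → 19
gcd(19, 171): 171 = 9·19 + 0 → 19
gcd(19, 5491): 5491 = 289·19 + 0 → 19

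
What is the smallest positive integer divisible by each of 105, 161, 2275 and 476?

10674300

105 = 3 · 5 · 7; 161 = 7 · 23; 2275 = 5² · 7 · 13; 476 = 2² · 7 · 17
lcm takes max exponent of each prime: 2² · 3 · 5² · 7 · 13 · 17 · 23 = 10674300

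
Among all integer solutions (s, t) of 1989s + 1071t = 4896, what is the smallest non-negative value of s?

3

gcd(1989, 1071) = 153 (Euclid: 1989 = 1·1071 + 918; 1071 = 1·918 + 153; 918 = 6·153 + 0), and 153 | 4896.
Extended Euclid: 1989·(-1) + 1071·(2) = 153. Scale by 32: s₀ = -32.
General solution s = s₀ + 7k; reducing mod 7 gives s = 3 (and t = -1).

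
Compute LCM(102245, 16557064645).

2798143925005

gcd first: 16557064645 = 161935·102245 + 20570; 102245 = 4·20570 + 19965; 20570 = 1·19965 + 605; 19965 = 33·605 + 0 → gcd = 605
lcm = 102245·16557064645/gcd = 1692877074628025/605 = 2798143925005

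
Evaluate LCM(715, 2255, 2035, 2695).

715 = 5 · 11 · 13; 2255 = 5 · 11 · 41; 2035 = 5 · 11 · 37; 2695 = 5 · 7² · 11
lcm takes max exponent of each prime: 5 · 7² · 11 · 13 · 37 · 41 = 53148095

53148095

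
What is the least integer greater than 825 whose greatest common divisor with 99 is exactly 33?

858

99 = 33·3. Any x with gcd(x, 99) = 33 is a multiple of 33, say 33s, with s coprime to 3.
Need s > 825/33, so s ≥ 26. First s ≥ 26 with gcd(s, 3) = 1 is s = 26. Thus x = 33·26 = 858.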